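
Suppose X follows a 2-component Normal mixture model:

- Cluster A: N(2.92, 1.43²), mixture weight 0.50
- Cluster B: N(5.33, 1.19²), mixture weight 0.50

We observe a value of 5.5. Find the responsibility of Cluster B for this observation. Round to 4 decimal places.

0.8583

P(component k | x) = π_k·f_k(x) / marginal(x), where marginal(x) = Σ_j π_j·f_j(x).
Normal densities:
  p_A = (1/(1.43·√(2π)))·exp(−(5.5−2.92)²/(2·1.43²)) = 0.278981·exp(-1.62756) = 0.054794
  p_B = (1/(1.19·√(2π)))·exp(−(5.5−5.33)²/(2·1.19²)) = 0.335246·exp(-0.01020) = 0.331842
Multiply by the mixture weights:
  π_A·p_A = 0.50 × 0.054794 = 0.027397
  π_B·p_B = 0.50 × 0.331842 = 0.165921
Marginal: 0.027397 + 0.165921 = 0.193318
P(Cluster B | 5.5) ≈ 0.8583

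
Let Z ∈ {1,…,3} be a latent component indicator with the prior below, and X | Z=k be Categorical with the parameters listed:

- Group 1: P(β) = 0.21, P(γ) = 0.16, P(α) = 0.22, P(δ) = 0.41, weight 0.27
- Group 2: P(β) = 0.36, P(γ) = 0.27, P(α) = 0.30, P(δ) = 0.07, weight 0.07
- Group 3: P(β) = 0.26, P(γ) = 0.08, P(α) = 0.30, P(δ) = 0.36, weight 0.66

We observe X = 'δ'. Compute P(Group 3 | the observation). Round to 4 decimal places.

0.6727

Posterior ∝ prior × likelihood, so P(k | x) ∝ π_k f_k(x); normalise over all components.
Categorical probabilities:
  L_1 = 0.41
  L_2 = 0.07
  L_3 = 0.36
Prior × likelihood for each component:
  π_1·L_1 = 0.27 × 0.41 = 0.1107
  π_2·L_2 = 0.07 × 0.07 = 0.0049
  π_3·L_3 = 0.66 × 0.36 = 0.2376
Marginal: 0.1107 + 0.0049 + 0.2376 = 0.3532
Responsibility of Group 3: 0.2376 / 0.3532 ≈ 0.6727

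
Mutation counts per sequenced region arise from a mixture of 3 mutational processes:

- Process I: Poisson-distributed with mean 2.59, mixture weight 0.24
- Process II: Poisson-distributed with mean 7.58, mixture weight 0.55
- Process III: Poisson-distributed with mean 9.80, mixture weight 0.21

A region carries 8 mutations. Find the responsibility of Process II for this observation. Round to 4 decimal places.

The responsibility of component k is π_k f_k(x) divided by Σ_j π_j f_j(x).
Evaluate each component's likelihood at the observed value:
  f_I = e^(−2.59)·2.59^8/8! = 0.00376751
  f_II = e^(−7.58)·7.58^8/8! = 0.138001
  f_III = e^(−9.80)·9.80^8/8! = 0.117004
Weight by the priors:
  π_I·f_I = 0.24 × 0.00376751 = 0.000904203
  π_II·f_II = 0.55 × 0.138001 = 0.0759003
  π_III·f_III = 0.21 × 0.117004 = 0.0245709
Sum: 0.000904203 + 0.0759003 + 0.0245709 = 0.101375
P(Process II | data) ≈ 0.7487

0.7487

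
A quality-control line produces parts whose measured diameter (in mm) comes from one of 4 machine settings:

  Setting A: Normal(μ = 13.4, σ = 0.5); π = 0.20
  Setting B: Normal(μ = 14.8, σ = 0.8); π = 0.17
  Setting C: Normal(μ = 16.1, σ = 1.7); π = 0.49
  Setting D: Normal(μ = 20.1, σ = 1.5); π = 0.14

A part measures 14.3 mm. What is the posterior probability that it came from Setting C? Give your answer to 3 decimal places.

P(component k | x) = π_k·f_k(x) / marginal(x), where marginal(x) = Σ_j π_j·f_j(x).
Evaluate each component's likelihood at the observed value:
  L_A = 0.1579
  L_B = 0.410201
  L_C = 0.133973
  L_D = 0.000150739
Prior × likelihood for each component:
  π_A·L_A = 0.20 × 0.1579 = 0.0315801
  π_B·L_B = 0.17 × 0.410201 = 0.0697342
  π_C·L_C = 0.49 × 0.133973 = 0.0656465
  π_D·L_D = 0.14 × 0.000150739 = 2.11035e-05
Normaliser: 0.0315801 + 0.0697342 + 0.0656465 + 2.11035e-05 = 0.166982
P(Setting C | 14.3 mm) ≈ 0.393

0.393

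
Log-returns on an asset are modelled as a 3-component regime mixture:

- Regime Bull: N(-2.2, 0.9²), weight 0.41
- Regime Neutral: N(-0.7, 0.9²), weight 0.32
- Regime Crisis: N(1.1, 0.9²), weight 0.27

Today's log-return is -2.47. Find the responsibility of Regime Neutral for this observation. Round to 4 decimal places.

0.1056

Posterior ∝ prior × likelihood, so P(k | x) ∝ w_k f_k(x); normalise over all components.
Evaluate each component's likelihood at the observed value:
  L_Bull = 0.423764
  L_Neutral = 0.06409
  L_Crisis = 0.000169815
Prior × likelihood for each component:
  w_Bull·L_Bull = 0.41 × 0.423764 = 0.173743
  w_Neutral·L_Neutral = 0.32 × 0.06409 = 0.0205088
  w_Crisis·L_Crisis = 0.27 × 0.000169815 = 4.58501e-05
Marginal: 0.173743 + 0.0205088 + 4.58501e-05 = 0.194298
So the posterior for Regime Neutral is 0.0205088 / 0.194298 ≈ 0.1056.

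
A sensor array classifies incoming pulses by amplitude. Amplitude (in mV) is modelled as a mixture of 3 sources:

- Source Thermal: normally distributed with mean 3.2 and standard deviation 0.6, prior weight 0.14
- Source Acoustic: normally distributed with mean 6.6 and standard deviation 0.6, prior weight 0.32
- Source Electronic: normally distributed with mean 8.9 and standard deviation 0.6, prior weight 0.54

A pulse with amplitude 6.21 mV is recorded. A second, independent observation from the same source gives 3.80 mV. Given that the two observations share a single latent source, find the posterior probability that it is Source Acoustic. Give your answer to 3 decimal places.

The responsibility of component k is π_k f_k(x) divided by Σ_j π_j f_j(x).
Since both observations come from the same component, the likelihood for component k is f_k(x₁)·f_k(x₂).
  L_Thermal = [(1/(0.6·√(2π)))·exp(−(6.21−3.2)²/(2·0.6²)) = 0.664904·exp(-12.58347) = 2.27943e-06] × [0.403285] = 9.19259e-07
  L_Acoustic = [(1/(0.6·√(2π)))·exp(−(6.21−6.6)²/(2·0.6²)) = 0.664904·exp(-0.21125) = 0.538287] × [1.24101e-05] = 6.68019e-06
  L_Electronic = [(1/(0.6·√(2π)))·exp(−(6.21−8.9)²/(2·0.6²)) = 0.664904·exp(-10.05014) = 2.87104e-05] × [1.36104e-16] = 3.9076e-21
Unnormalised posteriors:
  π_Thermal·L_Thermal = 0.14 × 9.19259e-07 = 1.28696e-07
  π_Acoustic·L_Acoustic = 0.32 × 6.68019e-06 = 2.13766e-06
  π_Electronic·L_Electronic = 0.54 × 3.9076e-21 = 2.1101e-21
Evidence: 1.28696e-07 + 2.13766e-06 + 2.1101e-21 = 2.26636e-06
So the posterior for Source Acoustic is 2.13766e-06 / 2.26636e-06 ≈ 0.943.

0.943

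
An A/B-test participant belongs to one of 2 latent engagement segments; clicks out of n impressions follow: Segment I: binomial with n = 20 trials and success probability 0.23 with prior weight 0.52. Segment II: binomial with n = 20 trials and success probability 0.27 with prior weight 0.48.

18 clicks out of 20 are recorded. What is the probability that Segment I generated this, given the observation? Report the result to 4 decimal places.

By Bayes' theorem, P(k | x) = π_k f_k(x) / Σ_j π_j f_j(x).
Component likelihoods at x = 18 clicks out of 20:
  f_I = C(20,18)·0.23^18·0.77^2 = 190·3.24415e-12·0.5929 = 3.65457e-10
  f_II = C(20,18)·0.27^18·0.73^2 = 190·5.81497e-11·0.5329 = 5.88772e-09
Multiply by the mixture weights:
  π_I·f_I = 0.52 × 3.65457e-10 = 1.90038e-10
  π_II·f_II = 0.48 × 5.88772e-09 = 2.82611e-09
Denominator: 1.90038e-10 + 2.82611e-09 = 3.01614e-09
P(Segment I | data) ≈ 0.0630

0.0630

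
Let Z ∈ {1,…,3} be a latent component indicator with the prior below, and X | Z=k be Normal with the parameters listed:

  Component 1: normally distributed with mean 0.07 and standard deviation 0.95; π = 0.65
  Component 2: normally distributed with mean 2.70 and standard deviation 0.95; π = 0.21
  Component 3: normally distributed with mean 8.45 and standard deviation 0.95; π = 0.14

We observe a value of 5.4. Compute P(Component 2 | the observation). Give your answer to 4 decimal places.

0.8206

Posterior ∝ prior × likelihood, so P(k | x) ∝ P(Z=k) f_k(x); normalise over all components.
Normal densities:
  f_1 = 6.13514e-08
  f_2 = 0.00739888
  f_3 = 0.00242631
Prior × likelihood for each component:
  P(Z=1)·f_1 = 0.65 × 6.13514e-08 = 3.98784e-08
  P(Z=2)·f_2 = 0.21 × 0.00739888 = 0.00155377
  P(Z=3)·f_3 = 0.14 × 0.00242631 = 0.000339683
Sum: 3.98784e-08 + 0.00155377 + 0.000339683 = 0.00189349
So the posterior for Component 2 is 0.00155377 / 0.00189349 ≈ 0.8206.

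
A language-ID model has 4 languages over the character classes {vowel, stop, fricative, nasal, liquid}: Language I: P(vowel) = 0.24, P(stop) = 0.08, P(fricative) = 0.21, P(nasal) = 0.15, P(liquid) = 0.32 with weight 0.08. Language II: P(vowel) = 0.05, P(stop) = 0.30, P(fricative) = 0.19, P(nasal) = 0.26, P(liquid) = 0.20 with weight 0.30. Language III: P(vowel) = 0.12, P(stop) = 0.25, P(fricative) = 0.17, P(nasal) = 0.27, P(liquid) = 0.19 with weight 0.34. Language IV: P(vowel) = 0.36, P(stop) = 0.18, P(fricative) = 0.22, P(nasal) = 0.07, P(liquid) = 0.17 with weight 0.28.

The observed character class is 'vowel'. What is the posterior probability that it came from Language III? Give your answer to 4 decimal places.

0.2321

P(component k | x) = w_k·f_k(x) / marginal(x), where marginal(x) = Σ_j w_j·f_j(x).
Evaluate each component's likelihood at the observed value:
  L_I = P(vowel | comp) = 0.24
  L_II = P(vowel | comp) = 0.05
  L_III = P(vowel | comp) = 0.12
  L_IV = P(vowel | comp) = 0.36
Weight by the priors:
  w_I·L_I = 0.08 × 0.24 = 0.0192
  w_II·L_II = 0.30 × 0.05 = 0.015
  w_III·L_III = 0.34 × 0.12 = 0.0408
  w_IV·L_IV = 0.28 × 0.36 = 0.1008
Marginal: 0.0192 + 0.015 + 0.0408 + 0.1008 = 0.1758
P(Language III | x) ≈ 0.2321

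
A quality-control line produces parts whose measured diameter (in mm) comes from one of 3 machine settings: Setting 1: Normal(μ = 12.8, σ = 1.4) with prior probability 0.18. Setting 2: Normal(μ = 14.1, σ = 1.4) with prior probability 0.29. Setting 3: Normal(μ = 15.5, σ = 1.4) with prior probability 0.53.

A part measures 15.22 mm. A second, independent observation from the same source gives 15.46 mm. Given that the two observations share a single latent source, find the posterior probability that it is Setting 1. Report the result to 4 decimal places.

By Bayes' theorem, P(k | x) = π_k f_k(x) / Σ_j π_j f_j(x).
Since both observations come from the same component, the likelihood for component k is f_k(x₁)·f_k(x₂).
  L_1 = [(1/(1.4·√(2π)))·exp(−(15.22−12.8)²/(2·1.4²)) = 0.284959·exp(-1.49398) = 0.0639668] × [0.0468684] = 0.00299803
  L_2 = [(1/(1.4·√(2π)))·exp(−(15.22−14.1)²/(2·1.4²)) = 0.284959·exp(-0.32000) = 0.206923] × [0.177773] = 0.0367853
  L_3 = [(1/(1.4·√(2π)))·exp(−(15.22−15.5)²/(2·1.4²)) = 0.284959·exp(-0.02000) = 0.279316] × [0.284842] = 0.0795611
Prior × likelihood for each component:
  π_1·L_1 = 0.18 × 0.00299803 = 0.000539645
  π_2·L_2 = 0.29 × 0.0367853 = 0.0106677
  π_3·L_3 = 0.53 × 0.0795611 = 0.0421674
Denominator: 0.000539645 + 0.0106677 + 0.0421674 = 0.0533748
Responsibility of Setting 1: 0.000539645 / 0.0533748 ≈ 0.0101

0.0101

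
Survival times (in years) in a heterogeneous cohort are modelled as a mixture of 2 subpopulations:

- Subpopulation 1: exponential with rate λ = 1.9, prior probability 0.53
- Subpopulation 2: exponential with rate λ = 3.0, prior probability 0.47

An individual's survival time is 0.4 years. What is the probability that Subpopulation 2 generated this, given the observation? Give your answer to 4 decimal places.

The responsibility of component k is w_k f_k(x) divided by Σ_j w_j f_j(x).
Exponential densities:
  L_1 = 0.888566
  L_2 = 0.903583
Multiply by the mixture weights:
  w_1·L_1 = 0.53 × 0.888566 = 0.47094
  w_2·L_2 = 0.47 × 0.903583 = 0.424684
Marginal: 0.47094 + 0.424684 = 0.895624
P(Subpopulation 2 | the observation) = 0.424684 / 0.895624 ≈ 0.4742

0.4742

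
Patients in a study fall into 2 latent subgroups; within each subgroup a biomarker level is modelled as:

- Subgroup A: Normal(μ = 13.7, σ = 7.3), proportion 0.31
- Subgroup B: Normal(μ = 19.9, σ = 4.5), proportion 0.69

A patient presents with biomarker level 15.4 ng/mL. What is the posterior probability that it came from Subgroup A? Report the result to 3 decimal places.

By Bayes' theorem, P(k | x) = π_k f_k(x) / Σ_j π_j f_j(x).
Evaluate each component's likelihood at the observed value:
  f_A = (1/(7.3·√(2π)))·exp(−(15.4−13.7)²/(2·7.3²)) = 0.054650·exp(-0.02712) = 0.0531877
  f_B = (1/(4.5·√(2π)))·exp(−(15.4−19.9)²/(2·4.5²)) = 0.088654·exp(-0.50000) = 0.0537713
Unnormalised posteriors:
  π_A·f_A = 0.31 × 0.0531877 = 0.0164882
  π_B·f_B = 0.69 × 0.0537713 = 0.0371022
Normaliser: 0.0164882 + 0.0371022 = 0.0535904
P(Subgroup A | x) = 0.0164882 / 0.0535904 ≈ 0.308

0.308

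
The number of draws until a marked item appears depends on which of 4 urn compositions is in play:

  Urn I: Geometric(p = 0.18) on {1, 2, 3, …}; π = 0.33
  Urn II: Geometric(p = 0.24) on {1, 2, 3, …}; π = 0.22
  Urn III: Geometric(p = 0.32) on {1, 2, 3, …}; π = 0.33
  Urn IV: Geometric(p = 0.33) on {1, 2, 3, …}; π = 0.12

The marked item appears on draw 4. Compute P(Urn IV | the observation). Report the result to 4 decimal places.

0.1179

P(component k | x) = π_k·f_k(x) / marginal(x), where marginal(x) = Σ_j π_j·f_j(x).
Geometric probabilities:
  L_I = 0.0992462
  L_II = 0.105354
  L_III = 0.100618
  L_IV = 0.0992518
Prior × likelihood for each component:
  π_I·L_I = 0.33 × 0.0992462 = 0.0327513
  π_II·L_II = 0.22 × 0.105354 = 0.0231779
  π_III·L_III = 0.33 × 0.100618 = 0.033204
  π_IV·L_IV = 0.12 × 0.0992518 = 0.0119102
Normaliser: 0.0327513 + 0.0231779 + 0.033204 + 0.0119102 = 0.101043
P(Urn IV | the observation) ≈ 0.1179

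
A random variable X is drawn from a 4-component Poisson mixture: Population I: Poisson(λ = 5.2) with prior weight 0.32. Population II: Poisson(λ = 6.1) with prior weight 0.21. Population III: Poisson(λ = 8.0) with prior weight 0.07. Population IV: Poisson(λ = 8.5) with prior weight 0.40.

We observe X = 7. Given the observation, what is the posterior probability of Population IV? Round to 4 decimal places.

The responsibility of component k is π_k f_k(x) divided by Σ_j π_j f_j(x).
Poisson probabilities:
  p_I = e^(−5.2)·5.2^7/7! = 0.112528
  p_II = e^(−6.1)·6.1^7/7! = 0.139856
  p_III = e^(−8.0)·8.0^7/7! = 0.139587
  p_IV = e^(−8.5)·8.5^7/7! = 0.129419
Prior × likelihood for each component:
  π_I·p_I = 0.32 × 0.112528 = 0.036009
  π_II·p_II = 0.21 × 0.139856 = 0.0293698
  π_III·p_III = 0.07 × 0.139587 = 0.00977106
  π_IV·p_IV = 0.40 × 0.129419 = 0.0517677
Denominator: 0.036009 + 0.0293698 + 0.00977106 + 0.0517677 = 0.126918
Responsibility of Population IV: 0.0517677 / 0.126918 ≈ 0.4079

0.4079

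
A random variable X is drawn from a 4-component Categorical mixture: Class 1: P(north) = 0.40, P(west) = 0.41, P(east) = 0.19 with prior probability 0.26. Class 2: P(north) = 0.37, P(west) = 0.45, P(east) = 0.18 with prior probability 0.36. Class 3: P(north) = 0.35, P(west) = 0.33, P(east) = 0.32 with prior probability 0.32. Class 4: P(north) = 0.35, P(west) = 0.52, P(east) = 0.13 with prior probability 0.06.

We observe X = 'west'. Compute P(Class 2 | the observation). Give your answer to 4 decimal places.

P(component k | x) = π_k·f_k(x) / marginal(x), where marginal(x) = Σ_j π_j·f_j(x).
Categorical probabilities:
  L_1 = 0.41
  L_2 = 0.45
  L_3 = 0.33
  L_4 = 0.52
Unnormalised posteriors:
  π_1·L_1 = 0.26 × 0.41 = 0.1066
  π_2·L_2 = 0.36 × 0.45 = 0.162
  π_3·L_3 = 0.32 × 0.33 = 0.1056
  π_4·L_4 = 0.06 × 0.52 = 0.0312
Denominator: 0.1066 + 0.162 + 0.1056 + 0.0312 = 0.4054
P(Class 2 | 'west') = 0.162 / 0.4054 ≈ 0.3996

0.3996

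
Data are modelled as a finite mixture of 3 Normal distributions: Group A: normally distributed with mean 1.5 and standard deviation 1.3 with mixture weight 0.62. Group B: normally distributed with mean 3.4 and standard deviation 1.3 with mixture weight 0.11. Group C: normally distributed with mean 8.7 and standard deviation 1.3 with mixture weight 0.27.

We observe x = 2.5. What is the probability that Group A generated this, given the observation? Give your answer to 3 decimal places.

The responsibility of component k is P(Z=k) f_k(x) divided by Σ_j P(Z=j) f_j(x).
Component likelihoods at x = 2.5:
  p_A = 0.228285
  p_B = 0.241485
  p_C = 3.53045e-06
Unnormalised posteriors:
  P(Z=A)·p_A = 0.62 × 0.228285 = 0.141537
  P(Z=B)·p_B = 0.11 × 0.241485 = 0.0265634
  P(Z=C)·p_C = 0.27 × 3.53045e-06 = 9.53223e-07
Sum: 0.141537 + 0.0265634 + 9.53223e-07 = 0.168101
So the posterior for Group A is 0.141537 / 0.168101 ≈ 0.842.

0.842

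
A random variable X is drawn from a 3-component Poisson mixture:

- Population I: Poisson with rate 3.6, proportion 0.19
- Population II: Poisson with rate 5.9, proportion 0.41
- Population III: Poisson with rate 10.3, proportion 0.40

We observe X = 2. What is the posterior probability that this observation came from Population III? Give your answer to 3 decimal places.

0.013

Posterior ∝ prior × likelihood, so P(k | x) ∝ π_k f_k(x); normalise over all components.
Component likelihoods at x = 2:
  f_I = e^(−3.6)·3.6^2/2! = 0.177058
  f_II = e^(−5.9)·5.9^2/2! = 0.04768
  f_III = e^(−10.3)·10.3^2/2! = 0.00178407
Prior × likelihood for each component:
  π_I·f_I = 0.19 × 0.177058 = 0.033641
  π_II·f_II = 0.41 × 0.04768 = 0.0195488
  π_III·f_III = 0.40 × 0.00178407 = 0.000713627
Marginal: 0.033641 + 0.0195488 + 0.000713627 = 0.0539034
Responsibility of Population III: 0.000713627 / 0.0539034 ≈ 0.013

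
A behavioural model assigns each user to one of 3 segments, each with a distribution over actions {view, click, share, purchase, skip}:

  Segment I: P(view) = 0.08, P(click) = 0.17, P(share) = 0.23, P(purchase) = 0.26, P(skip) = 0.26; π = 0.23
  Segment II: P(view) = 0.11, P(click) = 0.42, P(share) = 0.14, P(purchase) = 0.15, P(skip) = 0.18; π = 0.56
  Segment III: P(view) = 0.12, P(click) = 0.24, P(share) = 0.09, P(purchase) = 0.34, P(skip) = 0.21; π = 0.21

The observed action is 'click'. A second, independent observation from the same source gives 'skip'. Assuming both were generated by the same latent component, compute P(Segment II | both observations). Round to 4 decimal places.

The responsibility of component k is π_k f_k(x) divided by Σ_j π_j f_j(x).
Since both observations come from the same component, the likelihood for component k is f_k(x₁)·f_k(x₂).
  L_I = [P(click | comp) = 0.17] × [0.26] = 0.0442
  L_II = [P(click | comp) = 0.42] × [0.18] = 0.0756
  L_III = [P(click | comp) = 0.24] × [0.21] = 0.0504
Weight by the priors:
  π_I·L_I = 0.23 × 0.0442 = 0.010166
  π_II·L_II = 0.56 × 0.0756 = 0.042336
  π_III·L_III = 0.21 × 0.0504 = 0.010584
Sum: 0.010166 + 0.042336 + 0.010584 = 0.063086
P(Segment II | x) ≈ 0.6711

0.6711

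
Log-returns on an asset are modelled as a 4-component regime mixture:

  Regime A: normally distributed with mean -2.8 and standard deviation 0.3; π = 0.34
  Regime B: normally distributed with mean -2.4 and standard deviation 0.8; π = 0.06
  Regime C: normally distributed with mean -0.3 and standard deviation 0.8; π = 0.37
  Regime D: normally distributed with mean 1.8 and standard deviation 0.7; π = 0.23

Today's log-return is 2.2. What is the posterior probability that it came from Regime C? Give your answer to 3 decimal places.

Posterior ∝ prior × likelihood, so P(k | x) ∝ π_k f_k(x); normalise over all components.
Component likelihoods at x = 2.2:
  L_A = (1/(0.3·√(2π)))·exp(−(2.2−-2.8)²/(2·0.3²)) = 1.329808·exp(-138.88889) = 6.38426e-61
  L_B = (1/(0.8·√(2π)))·exp(−(2.2−-2.4)²/(2·0.8²)) = 0.498678·exp(-16.53125) = 3.29905e-08
  L_C = (1/(0.8·√(2π)))·exp(−(2.2−-0.3)²/(2·0.8²)) = 0.498678·exp(-4.88281) = 0.00377782
  L_D = (1/(0.7·√(2π)))·exp(−(2.2−1.8)²/(2·0.7²)) = 0.569918·exp(-0.16327) = 0.484068
Prior × likelihood for each component:
  π_A·L_A = 0.34 × 6.38426e-61 = 2.17065e-61
  π_B·L_B = 0.06 × 3.29905e-08 = 1.97943e-09
  π_C·L_C = 0.37 × 0.00377782 = 0.00139779
  π_D·L_D = 0.23 × 0.484068 = 0.111336
Denominator: 2.17065e-61 + 1.97943e-09 + 0.00139779 + 0.111336 = 0.112734
So the posterior for Regime C is 0.00139779 / 0.112734 ≈ 0.012.

0.012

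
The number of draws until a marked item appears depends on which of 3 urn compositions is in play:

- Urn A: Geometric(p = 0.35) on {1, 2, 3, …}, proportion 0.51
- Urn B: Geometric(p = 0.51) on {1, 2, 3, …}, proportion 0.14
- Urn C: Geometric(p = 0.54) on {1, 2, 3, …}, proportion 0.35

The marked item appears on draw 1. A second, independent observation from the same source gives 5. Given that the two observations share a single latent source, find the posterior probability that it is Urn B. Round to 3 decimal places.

0.118

The responsibility of component k is π_k f_k(x) divided by Σ_j π_j f_j(x).
Since both observations come from the same component, the likelihood for component k is f_k(x₁)·f_k(x₂).
  f_A = [0.35·(1−0.35)^0 = 0.35·1 = 0.35] × [0.0624772] = 0.021867
  f_B = [0.51·(1−0.51)^0 = 0.51·1 = 0.51] × [0.0294005] = 0.0149942
  f_C = [0.54·(1−0.54)^0 = 0.54·1 = 0.54] × [0.0241783] = 0.0130563
Multiply by the mixture weights:
  π_A·f_A = 0.51 × 0.021867 = 0.0111522
  π_B·f_B = 0.14 × 0.0149942 = 0.00209919
  π_C·f_C = 0.35 × 0.0130563 = 0.00456969
Marginal: 0.0111522 + 0.00209919 + 0.00456969 = 0.0178211
Responsibility of Urn B: 0.00209919 / 0.0178211 ≈ 0.118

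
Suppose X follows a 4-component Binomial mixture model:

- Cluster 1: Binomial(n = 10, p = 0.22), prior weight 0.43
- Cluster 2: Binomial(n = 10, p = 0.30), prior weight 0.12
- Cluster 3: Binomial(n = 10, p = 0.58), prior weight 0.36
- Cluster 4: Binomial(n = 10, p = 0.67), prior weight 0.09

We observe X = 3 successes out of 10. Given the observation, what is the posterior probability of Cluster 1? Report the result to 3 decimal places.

P(component k | x) = π_k·f_k(x) / marginal(x), where marginal(x) = Σ_j π_j·f_j(x).
Component likelihoods at x = 3 successes out of 10:
  L_1 = 0.224446
  L_2 = 0.266828
  L_3 = 0.0539772
  L_4 = 0.0153817
Prior × likelihood for each component:
  π_1·L_1 = 0.43 × 0.224446 = 0.0965117
  π_2·L_2 = 0.12 × 0.266828 = 0.0320194
  π_3·L_3 = 0.36 × 0.0539772 = 0.0194318
  π_4·L_4 = 0.09 × 0.0153817 = 0.00138435
Normaliser: 0.0965117 + 0.0320194 + 0.0194318 + 0.00138435 = 0.149347
Responsibility of Cluster 1: 0.0965117 / 0.149347 ≈ 0.646

0.646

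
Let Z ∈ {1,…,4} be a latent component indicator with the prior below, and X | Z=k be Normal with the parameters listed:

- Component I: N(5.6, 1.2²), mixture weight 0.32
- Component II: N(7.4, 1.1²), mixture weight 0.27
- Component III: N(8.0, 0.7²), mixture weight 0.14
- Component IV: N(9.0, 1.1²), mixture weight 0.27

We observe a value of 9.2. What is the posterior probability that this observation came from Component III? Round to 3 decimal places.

By Bayes' theorem, P(k | x) = w_k f_k(x) / Σ_j w_j f_j(x).
Evaluate each component's likelihood at the observed value:
  f_I = (1/(1.2·√(2π)))·exp(−(9.2−5.6)²/(2·1.2²)) = 0.332452·exp(-4.50000) = 0.00369321
  f_II = (1/(1.1·√(2π)))·exp(−(9.2−7.4)²/(2·1.1²)) = 0.362675·exp(-1.33884) = 0.0950748
  f_III = (1/(0.7·√(2π)))·exp(−(9.2−8.0)²/(2·0.7²)) = 0.569918·exp(-1.46939) = 0.131119
  f_IV = (1/(1.1·√(2π)))·exp(−(9.2−9.0)²/(2·1.1²)) = 0.362675·exp(-0.01653) = 0.356729
Unnormalised posteriors:
  w_I·f_I = 0.32 × 0.00369321 = 0.00118183
  w_II·f_II = 0.27 × 0.0950748 = 0.0256702
  w_III·f_III = 0.14 × 0.131119 = 0.0183566
  w_IV·f_IV = 0.27 × 0.356729 = 0.096317
Denominator: 0.00118183 + 0.0256702 + 0.0183566 + 0.096317 = 0.141526
P(Component III | 9.2) ≈ 0.130

0.130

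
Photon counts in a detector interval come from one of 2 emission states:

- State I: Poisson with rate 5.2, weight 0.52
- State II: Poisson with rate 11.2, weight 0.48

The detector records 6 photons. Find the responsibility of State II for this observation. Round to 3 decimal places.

0.186

Apply Bayes' rule: the posterior for each component is proportional to its prior times its likelihood at x.
Poisson probabilities:
  L_I = 0.15148
  L_II = 0.0374867
Unnormalised posteriors:
  π_I·L_I = 0.52 × 0.15148 = 0.0787698
  π_II·L_II = 0.48 × 0.0374867 = 0.0179936
Denominator: 0.0787698 + 0.0179936 = 0.0967634
P(State II | data) = 0.0179936 / 0.0967634 ≈ 0.186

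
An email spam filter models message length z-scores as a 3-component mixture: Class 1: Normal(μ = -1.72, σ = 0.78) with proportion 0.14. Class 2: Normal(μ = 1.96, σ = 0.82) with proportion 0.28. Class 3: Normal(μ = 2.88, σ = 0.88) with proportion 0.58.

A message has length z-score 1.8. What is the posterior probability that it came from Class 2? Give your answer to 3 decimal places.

By Bayes' theorem, P(k | x) = P(Z=k) f_k(x) / Σ_j P(Z=j) f_j(x).
Normal densities:
  L_1 = (1/(0.78·√(2π)))·exp(−(1.8−-1.72)²/(2·0.78²)) = 0.511464·exp(-10.18277) = 1.93416e-05
  L_2 = (1/(0.82·√(2π)))·exp(−(1.8−1.96)²/(2·0.82²)) = 0.486515·exp(-0.01904) = 0.477341
  L_3 = (1/(0.88·√(2π)))·exp(−(1.8−2.88)²/(2·0.88²)) = 0.453344·exp(-0.75310) = 0.213482
Unnormalised posteriors:
  P(Z=1)·L_1 = 0.14 × 1.93416e-05 = 2.70783e-06
  P(Z=2)·L_2 = 0.28 × 0.477341 = 0.133656
  P(Z=3)·L_3 = 0.58 × 0.213482 = 0.123819
Marginal: 2.70783e-06 + 0.133656 + 0.123819 = 0.257478
So the posterior for Class 2 is 0.133656 / 0.257478 ≈ 0.519.

0.519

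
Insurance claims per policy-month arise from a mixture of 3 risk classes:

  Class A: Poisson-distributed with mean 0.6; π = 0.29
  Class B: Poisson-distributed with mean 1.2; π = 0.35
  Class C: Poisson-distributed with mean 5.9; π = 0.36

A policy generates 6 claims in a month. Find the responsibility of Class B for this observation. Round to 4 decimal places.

0.0075

By Bayes' theorem, P(k | x) = w_k f_k(x) / Σ_j w_j f_j(x).
Component likelihoods at x = 6 claims:
  p_A = 3.5563e-05
  p_B = 0.00124911
  p_C = 0.160488
Unnormalised posteriors:
  w_A·p_A = 0.29 × 3.5563e-05 = 1.03133e-05
  w_B·p_B = 0.35 × 0.00124911 = 0.000437189
  w_C·p_C = 0.36 × 0.160488 = 0.0577756
Marginal: 1.03133e-05 + 0.000437189 + 0.0577756 = 0.0582231
P(Class B | x) ≈ 0.0075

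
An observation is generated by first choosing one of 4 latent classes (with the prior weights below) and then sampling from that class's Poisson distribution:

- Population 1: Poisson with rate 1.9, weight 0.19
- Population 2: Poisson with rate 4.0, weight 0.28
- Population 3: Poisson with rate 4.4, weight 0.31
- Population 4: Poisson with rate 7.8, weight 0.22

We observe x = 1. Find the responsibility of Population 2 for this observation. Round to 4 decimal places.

0.2231

P(component k | x) = w_k·f_k(x) / marginal(x), where marginal(x) = Σ_j w_j·f_j(x).
Component likelihoods at x = 1:
  L_1 = e^(−1.9)·1.9^1/1! = 0.28418
  L_2 = e^(−4.0)·4.0^1/1! = 0.0732626
  L_3 = e^(−4.4)·4.4^1/1! = 0.0540203
  L_4 = e^(−7.8)·7.8^1/1! = 0.00319593
Weight by the priors:
  w_1·L_1 = 0.19 × 0.28418 = 0.0539943
  w_2·L_2 = 0.28 × 0.0732626 = 0.0205135
  w_3·L_3 = 0.31 × 0.0540203 = 0.0167463
  w_4·L_4 = 0.22 × 0.00319593 = 0.000703105
Evidence: 0.0539943 + 0.0205135 + 0.0167463 + 0.000703105 = 0.0919572
Responsibility of Population 2: 0.0205135 / 0.0919572 ≈ 0.2231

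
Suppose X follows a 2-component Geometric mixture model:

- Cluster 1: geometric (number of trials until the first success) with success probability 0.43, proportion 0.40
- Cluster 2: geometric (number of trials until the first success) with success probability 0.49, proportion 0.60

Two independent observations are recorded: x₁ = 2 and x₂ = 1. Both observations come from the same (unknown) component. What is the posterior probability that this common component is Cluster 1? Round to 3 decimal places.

0.365

The responsibility of component k is π_k f_k(x) divided by Σ_j π_j f_j(x).
Since both observations come from the same component, the likelihood for component k is f_k(x₁)·f_k(x₂).
  f_1 = [0.2451] × [0.43] = 0.105393
  f_2 = [0.2499] × [0.49] = 0.122451
Multiply by the mixture weights:
  π_1·f_1 = 0.40 × 0.105393 = 0.0421572
  π_2·f_2 = 0.60 × 0.122451 = 0.0734706
Marginal: 0.0421572 + 0.0734706 = 0.115628
Responsibility of Cluster 1: 0.0421572 / 0.115628 ≈ 0.365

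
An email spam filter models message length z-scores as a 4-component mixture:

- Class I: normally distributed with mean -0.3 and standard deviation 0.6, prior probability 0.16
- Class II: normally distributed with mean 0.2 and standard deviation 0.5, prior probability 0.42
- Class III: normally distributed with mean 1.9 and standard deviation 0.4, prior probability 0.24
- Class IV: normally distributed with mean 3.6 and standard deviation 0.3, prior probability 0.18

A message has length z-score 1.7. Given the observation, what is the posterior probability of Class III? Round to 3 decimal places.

0.981

The responsibility of component k is P(Z=k) f_k(x) divided by Σ_j P(Z=j) f_j(x).
Normal densities:
  p_I = 0.00257046
  p_II = 0.0088637
  p_III = 0.880163
  p_IV = 2.59282e-09
Weight by the priors:
  P(Z=I)·p_I = 0.16 × 0.00257046 = 0.000411274
  P(Z=II)·p_II = 0.42 × 0.0088637 = 0.00372275
  P(Z=III)·p_III = 0.24 × 0.880163 = 0.211239
  P(Z=IV)·p_IV = 0.18 × 2.59282e-09 = 4.66707e-10
Denominator: 0.000411274 + 0.00372275 + 0.211239 + 4.66707e-10 = 0.215373
So the posterior for Class III is 0.211239 / 0.215373 ≈ 0.981.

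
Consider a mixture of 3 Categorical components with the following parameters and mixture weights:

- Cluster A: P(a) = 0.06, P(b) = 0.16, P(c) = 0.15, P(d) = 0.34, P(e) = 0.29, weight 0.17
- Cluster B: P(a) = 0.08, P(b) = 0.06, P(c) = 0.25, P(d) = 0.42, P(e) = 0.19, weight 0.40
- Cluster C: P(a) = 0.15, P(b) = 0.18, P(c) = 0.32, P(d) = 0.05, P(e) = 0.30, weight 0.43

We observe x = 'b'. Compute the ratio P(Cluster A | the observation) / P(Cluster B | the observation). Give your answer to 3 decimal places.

1.133

Posterior odds = (π_i f_i(x)) / (π_j f_j(x)); the normalising sum cancels.
Component likelihoods at x = 'b':
  f_A = P(b | comp) = 0.16
  f_B = P(b | comp) = 0.06
  f_C = P(b | comp) = 0.18
Posterior odds = (π_A·f_A) / (π_B·f_B) = (0.17·0.16) / (0.40·0.06) = 0.0272 / 0.024 ≈ 1.133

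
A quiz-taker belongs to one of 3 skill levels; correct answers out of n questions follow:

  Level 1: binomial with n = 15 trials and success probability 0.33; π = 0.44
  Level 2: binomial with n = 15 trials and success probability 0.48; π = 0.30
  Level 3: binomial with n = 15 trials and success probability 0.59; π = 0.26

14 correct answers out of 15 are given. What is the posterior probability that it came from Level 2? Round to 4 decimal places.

By Bayes' theorem, P(k | x) = π_k f_k(x) / Σ_j π_j f_j(x).
Evaluate each component's likelihood at the observed value:
  p_1 = C(15,14)·0.33^14·0.67^1 = 15·1.81633e-07·0.67 = 1.82541e-06
  p_2 = C(15,14)·0.48^14·0.52^1 = 15·3.44649e-05·0.52 = 0.000268826
  p_3 = C(15,14)·0.59^14·0.41^1 = 15·0.000619339·0.41 = 0.00380893
Unnormalised posteriors:
  π_1·p_1 = 0.44 × 1.82541e-06 = 8.03182e-07
  π_2·p_2 = 0.30 × 0.000268826 = 8.06479e-05
  π_3·p_3 = 0.26 × 0.00380893 = 0.000990322
Normaliser: 8.03182e-07 + 8.06479e-05 + 0.000990322 = 0.00107177
P(Level 2 | x) = 8.06479e-05 / 0.00107177 ≈ 0.0752

0.0752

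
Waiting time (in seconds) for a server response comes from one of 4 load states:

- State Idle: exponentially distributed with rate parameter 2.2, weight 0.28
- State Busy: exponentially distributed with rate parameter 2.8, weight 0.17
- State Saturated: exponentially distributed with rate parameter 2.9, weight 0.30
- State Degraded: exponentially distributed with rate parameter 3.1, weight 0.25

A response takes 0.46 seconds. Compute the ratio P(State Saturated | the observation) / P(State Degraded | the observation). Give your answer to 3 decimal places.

1.231

Posterior odds = (w_i f_i(x)) / (w_j f_j(x)); the normalising sum cancels.
Evaluate each component's likelihood at the observed value:
  p_Idle = 2.2·e^(−2.2·0.46) = 2.2·e^(−1.0120) = 0.799681
  p_Busy = 2.8·e^(−2.8·0.46) = 2.8·e^(−1.2880) = 0.772301
  p_Saturated = 2.9·e^(−2.9·0.46) = 2.9·e^(−1.3340) = 0.763922
  p_Degraded = 3.1·e^(−3.1·0.46) = 3.1·e^(−1.4260) = 0.744831
Posterior odds = (w_Saturated·p_Saturated) / (w_Degraded·p_Degraded) = (0.30·0.763922) / (0.25·0.744831) = 0.229177 / 0.186208 ≈ 1.231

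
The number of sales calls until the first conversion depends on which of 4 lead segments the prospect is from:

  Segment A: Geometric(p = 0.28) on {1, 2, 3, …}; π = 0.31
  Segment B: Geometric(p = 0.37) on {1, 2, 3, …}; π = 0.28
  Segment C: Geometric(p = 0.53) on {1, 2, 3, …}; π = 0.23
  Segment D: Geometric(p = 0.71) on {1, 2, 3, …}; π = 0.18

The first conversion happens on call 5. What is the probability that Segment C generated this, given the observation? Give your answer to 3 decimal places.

0.128

By Bayes' theorem, P(k | x) = w_k f_k(x) / Σ_j w_j f_j(x).
Evaluate each component's likelihood at the observed value:
  f_A = 0.0752468
  f_B = 0.058286
  f_C = 0.0258623
  f_D = 0.0050217
Weight by the priors:
  w_A·f_A = 0.31 × 0.0752468 = 0.0233265
  w_B·f_B = 0.28 × 0.058286 = 0.0163201
  w_C·f_C = 0.23 × 0.0258623 = 0.00594833
  w_D·f_D = 0.18 × 0.0050217 = 0.000903905
Marginal: 0.0233265 + 0.0163201 + 0.00594833 + 0.000903905 = 0.0464988
Responsibility of Segment C: 0.00594833 / 0.0464988 ≈ 0.128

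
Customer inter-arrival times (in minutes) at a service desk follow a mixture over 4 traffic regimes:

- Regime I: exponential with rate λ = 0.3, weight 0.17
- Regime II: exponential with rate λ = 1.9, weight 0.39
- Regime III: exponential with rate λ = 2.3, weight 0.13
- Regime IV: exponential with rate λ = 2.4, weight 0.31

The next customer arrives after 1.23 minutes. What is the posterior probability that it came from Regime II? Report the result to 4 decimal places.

Posterior ∝ prior × likelihood, so P(k | x) ∝ π_k f_k(x); normalise over all components.
Component likelihoods at x = 1.23 minutes:
  p_I = 0.207428
  p_II = 0.183572
  p_III = 0.135865
  p_IV = 0.125364
Unnormalised posteriors:
  π_I·p_I = 0.17 × 0.207428 = 0.0352627
  π_II·p_II = 0.39 × 0.183572 = 0.0715932
  π_III·p_III = 0.13 × 0.135865 = 0.0176625
  π_IV·p_IV = 0.31 × 0.125364 = 0.0388629
Normaliser: 0.0352627 + 0.0715932 + 0.0176625 + 0.0388629 = 0.163381
Responsibility of Regime II: 0.0715932 / 0.163381 ≈ 0.4382

0.4382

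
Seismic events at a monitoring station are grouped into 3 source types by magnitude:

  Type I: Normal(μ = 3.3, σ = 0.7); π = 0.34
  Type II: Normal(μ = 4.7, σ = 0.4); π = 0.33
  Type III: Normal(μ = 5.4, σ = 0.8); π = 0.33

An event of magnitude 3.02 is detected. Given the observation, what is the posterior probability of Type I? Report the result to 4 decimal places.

Apply Bayes' rule: the posterior for each component is proportional to its prior times its likelihood at x.
Evaluate each component's likelihood at the observed value:
  f_I = 0.5261
  f_II = 0.000147358
  f_III = 0.00596941
Unnormalised posteriors:
  π_I·f_I = 0.34 × 0.5261 = 0.178874
  π_II·f_II = 0.33 × 0.000147358 = 4.8628e-05
  π_III·f_III = 0.33 × 0.00596941 = 0.0019699
Marginal: 0.178874 + 4.8628e-05 + 0.0019699 = 0.180893
Responsibility of Type I: 0.178874 / 0.180893 ≈ 0.9888

0.9888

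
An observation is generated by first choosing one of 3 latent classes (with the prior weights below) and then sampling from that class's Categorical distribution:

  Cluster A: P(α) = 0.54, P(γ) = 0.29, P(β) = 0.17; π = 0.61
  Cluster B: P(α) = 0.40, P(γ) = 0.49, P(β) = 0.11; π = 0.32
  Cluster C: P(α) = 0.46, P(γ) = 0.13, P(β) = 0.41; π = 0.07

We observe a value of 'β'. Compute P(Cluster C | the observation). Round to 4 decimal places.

0.1712

The responsibility of component k is P(Z=k) f_k(x) divided by Σ_j P(Z=j) f_j(x).
Categorical probabilities:
  p_A = P(β | comp) = 0.17
  p_B = P(β | comp) = 0.11
  p_C = P(β | comp) = 0.41
Prior × likelihood for each component:
  P(Z=A)·p_A = 0.61 × 0.17 = 0.1037
  P(Z=B)·p_B = 0.32 × 0.11 = 0.0352
  P(Z=C)·p_C = 0.07 × 0.41 = 0.0287
Sum: 0.1037 + 0.0352 + 0.0287 = 0.1676
So the posterior for Cluster C is 0.0287 / 0.1676 ≈ 0.1712.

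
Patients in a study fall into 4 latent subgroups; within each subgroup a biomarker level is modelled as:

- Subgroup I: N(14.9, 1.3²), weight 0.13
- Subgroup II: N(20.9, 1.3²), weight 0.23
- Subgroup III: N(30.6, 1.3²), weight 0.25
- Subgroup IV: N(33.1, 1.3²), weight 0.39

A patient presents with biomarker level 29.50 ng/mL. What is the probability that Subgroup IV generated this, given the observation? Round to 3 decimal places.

0.046

The responsibility of component k is π_k f_k(x) divided by Σ_j π_j f_j(x).
Evaluate each component's likelihood at the observed value:
  L_I = (1/(1.3·√(2π)))·exp(−(29.50−14.9)²/(2·1.3²)) = 0.306879·exp(-63.06509) = 1.25356e-28
  L_II = (1/(1.3·√(2π)))·exp(−(29.50−20.9)²/(2·1.3²)) = 0.306879·exp(-21.88166) = 9.63571e-11
  L_III = (1/(1.3·√(2π)))·exp(−(29.50−30.6)²/(2·1.3²)) = 0.306879·exp(-0.35799) = 0.214533
  L_IV = (1/(1.3·√(2π)))·exp(−(29.50−33.1)²/(2·1.3²)) = 0.306879·exp(-3.83432) = 0.0066335
Unnormalised posteriors:
  π_I·L_I = 0.13 × 1.25356e-28 = 1.62963e-29
  π_II·L_II = 0.23 × 9.63571e-11 = 2.21621e-11
  π_III·L_III = 0.25 × 0.214533 = 0.0536333
  π_IV·L_IV = 0.39 × 0.0066335 = 0.00258707
Marginal: 1.62963e-29 + 2.21621e-11 + 0.0536333 + 0.00258707 = 0.0562204
Responsibility of Subgroup IV: 0.00258707 / 0.0562204 ≈ 0.046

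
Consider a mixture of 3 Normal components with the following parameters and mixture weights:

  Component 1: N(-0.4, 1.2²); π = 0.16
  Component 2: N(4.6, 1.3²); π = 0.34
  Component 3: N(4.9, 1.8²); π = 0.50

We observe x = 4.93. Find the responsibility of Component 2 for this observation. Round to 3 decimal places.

0.477

P(component k | x) = π_k·f_k(x) / marginal(x), where marginal(x) = Σ_j π_j·f_j(x).
Normal densities:
  f_1 = (1/(1.2·√(2π)))·exp(−(4.93−-0.4)²/(2·1.2²)) = 0.332452·exp(-9.86420) = 1.72886e-05
  f_2 = (1/(1.3·√(2π)))·exp(−(4.93−4.6)²/(2·1.3²)) = 0.306879·exp(-0.03222) = 0.297149
  f_3 = (1/(1.8·√(2π)))·exp(−(4.93−4.9)²/(2·1.8²)) = 0.221635·exp(-0.00014) = 0.221604
Unnormalised posteriors:
  π_1·f_1 = 0.16 × 1.72886e-05 = 2.76618e-06
  π_2·f_2 = 0.34 × 0.297149 = 0.101031
  π_3·f_3 = 0.50 × 0.221604 = 0.110802
Normaliser: 2.76618e-06 + 0.101031 + 0.110802 = 0.211835
P(Component 2 | x) ≈ 0.477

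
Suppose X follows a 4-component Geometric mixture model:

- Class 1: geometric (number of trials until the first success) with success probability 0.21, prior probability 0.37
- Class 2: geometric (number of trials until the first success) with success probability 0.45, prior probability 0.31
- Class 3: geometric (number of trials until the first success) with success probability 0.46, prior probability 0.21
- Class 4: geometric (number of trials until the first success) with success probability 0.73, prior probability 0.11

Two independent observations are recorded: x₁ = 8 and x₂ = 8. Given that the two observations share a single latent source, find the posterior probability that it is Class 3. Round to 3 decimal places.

0.013

Posterior ∝ prior × likelihood, so P(k | x) ∝ w_k f_k(x); normalise over all components.
Since both observations come from the same component, the likelihood for component k is f_k(x₁)·f_k(x₂).
  f_1 = [0.21·(1−0.21)^7 = 0.21·0.192039 = 0.0403282] × [0.0403282] = 0.00162636
  f_2 = [0.45·(1−0.45)^7 = 0.45·0.0152244 = 0.00685096] × [0.00685096] = 4.69356e-05
  f_3 = [0.46·(1−0.46)^7 = 0.46·0.0133893 = 0.00615906] × [0.00615906] = 3.7934e-05
  f_4 = [0.73·(1−0.73)^7 = 0.73·0.000104604 = 7.63606e-05] × [7.63606e-05] = 5.83094e-09
Prior × likelihood for each component:
  w_1·f_1 = 0.37 × 0.00162636 = 0.000601755
  w_2·f_2 = 0.31 × 4.69356e-05 = 1.455e-05
  w_3·f_3 = 0.21 × 3.7934e-05 = 7.96613e-06
  w_4·f_4 = 0.11 × 5.83094e-09 = 6.41403e-10
Marginal: 0.000601755 + 1.455e-05 + 7.96613e-06 + 6.41403e-10 = 0.000624272
Responsibility of Class 3: 7.96613e-06 / 0.000624272 ≈ 0.013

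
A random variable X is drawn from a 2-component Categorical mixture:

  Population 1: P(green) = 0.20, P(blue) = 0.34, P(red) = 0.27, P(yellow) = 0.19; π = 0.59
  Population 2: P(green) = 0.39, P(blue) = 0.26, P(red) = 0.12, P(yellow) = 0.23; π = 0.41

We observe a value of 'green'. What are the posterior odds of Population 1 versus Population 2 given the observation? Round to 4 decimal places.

0.7380

Since P(k|x) ∝ P(Z=k) f_k(x), the posterior odds are P(Z=i) f_i(x) / (P(Z=j) f_j(x)).
Evaluate each component's likelihood at the observed value:
  p_1 = P(green | comp) = 0.20
  p_2 = P(green | comp) = 0.39
Posterior odds = (P(Z=1)·p_1) / (P(Z=2)·p_2) = (0.59·0.2) / (0.41·0.39) = 0.118 / 0.1599 ≈ 0.7380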